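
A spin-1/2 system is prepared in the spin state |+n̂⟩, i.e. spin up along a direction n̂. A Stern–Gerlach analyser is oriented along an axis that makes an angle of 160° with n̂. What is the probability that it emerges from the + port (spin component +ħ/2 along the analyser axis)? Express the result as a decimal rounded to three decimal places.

0.030

For spin-½, the probability of finding spin-up along an axis at angle θ to the initial spin direction is cos²(θ/2); spin-down is sin²(θ/2).
θ = 160°, so P = cos²(80°) ≈ 0.030.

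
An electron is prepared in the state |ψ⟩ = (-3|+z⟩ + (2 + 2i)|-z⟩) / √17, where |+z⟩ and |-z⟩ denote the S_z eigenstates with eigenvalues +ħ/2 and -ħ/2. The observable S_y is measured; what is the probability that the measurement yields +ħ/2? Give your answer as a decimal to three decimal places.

|+y⟩ = (|+z⟩ + i|-z⟩)/√2, so ⟨+y|ψ⟩ = (-1 - 2i) / (√2·√17).
P = |-1 - 2i|² / 34 = 5/34.

0.147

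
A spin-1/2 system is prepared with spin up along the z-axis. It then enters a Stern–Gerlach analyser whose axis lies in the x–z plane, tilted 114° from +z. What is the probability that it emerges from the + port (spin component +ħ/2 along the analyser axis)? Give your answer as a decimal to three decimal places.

0.297

For spin-½, the probability of finding spin-up along an axis at angle θ to the initial spin direction is cos²(θ/2); spin-down is sin²(θ/2).
θ = 114°, so P = cos²(57°) ≈ 0.297.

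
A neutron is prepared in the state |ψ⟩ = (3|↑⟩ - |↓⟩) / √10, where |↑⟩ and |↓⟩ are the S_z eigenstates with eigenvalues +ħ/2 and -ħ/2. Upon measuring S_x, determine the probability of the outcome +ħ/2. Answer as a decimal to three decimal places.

|+x⟩ = (|↑⟩ + |↓⟩)/√2, so ⟨+x|ψ⟩ = (2) / (√2·√10).
P = |2|² / 20 = 4/20.

0.200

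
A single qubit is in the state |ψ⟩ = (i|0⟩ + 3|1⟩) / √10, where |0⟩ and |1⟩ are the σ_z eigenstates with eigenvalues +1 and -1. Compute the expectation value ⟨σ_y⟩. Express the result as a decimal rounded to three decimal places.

⟨σ_y⟩ = 2 Im(a* b)/(|a|²+|b|²) with a = i, b = 3.
a* b = -3i, so ⟨σ_y⟩ = -6/10.

-0.600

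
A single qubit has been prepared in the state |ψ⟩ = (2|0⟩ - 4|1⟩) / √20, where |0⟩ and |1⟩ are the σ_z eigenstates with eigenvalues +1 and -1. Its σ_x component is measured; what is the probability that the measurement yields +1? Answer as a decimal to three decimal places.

0.100

|+x⟩ = (|0⟩ + |1⟩)/√2, so ⟨+x|ψ⟩ = (-2) / (√2·√20).
P = |-2|² / 40 = 4/40.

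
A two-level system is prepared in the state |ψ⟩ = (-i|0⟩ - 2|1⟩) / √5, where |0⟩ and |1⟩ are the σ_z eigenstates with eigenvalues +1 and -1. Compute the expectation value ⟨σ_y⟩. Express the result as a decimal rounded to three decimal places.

⟨σ_y⟩ = 2 Im(a* b)/(|a|²+|b|²) with a = -i, b = -2.
a* b = -2i, so ⟨σ_y⟩ = -4/5.

-0.800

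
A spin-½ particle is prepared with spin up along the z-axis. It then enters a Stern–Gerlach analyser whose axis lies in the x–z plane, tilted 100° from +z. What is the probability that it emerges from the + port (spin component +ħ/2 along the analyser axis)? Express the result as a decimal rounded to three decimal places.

0.413

For spin-½, the probability of finding spin-up along an axis at angle θ to the initial spin direction is cos²(θ/2); spin-down is sin²(θ/2).
θ = 100°, so P = cos²(50°) ≈ 0.413.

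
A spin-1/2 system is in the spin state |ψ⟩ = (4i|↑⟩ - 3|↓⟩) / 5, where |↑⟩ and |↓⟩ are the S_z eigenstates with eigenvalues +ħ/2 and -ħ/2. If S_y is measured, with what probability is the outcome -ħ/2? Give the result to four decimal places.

|-y⟩ = (|↑⟩ - i|↓⟩)/√2, so ⟨-y|ψ⟩ = (i) / (√2·5).
P = |i|² / 50 = 1/50.

0.0200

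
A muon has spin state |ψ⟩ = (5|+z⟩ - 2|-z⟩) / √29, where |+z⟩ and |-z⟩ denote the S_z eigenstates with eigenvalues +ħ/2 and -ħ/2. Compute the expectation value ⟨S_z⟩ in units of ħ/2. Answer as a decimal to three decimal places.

⟨σ_z⟩ = |a|² - |b|² divided by |a|²+|b|², with a, b the |+z⟩, |-z⟩ amplitudes.
= (25 - 4)/29 = 21/29.
⟨S_z⟩ = (ħ/2)·⟨σ_z⟩.

0.724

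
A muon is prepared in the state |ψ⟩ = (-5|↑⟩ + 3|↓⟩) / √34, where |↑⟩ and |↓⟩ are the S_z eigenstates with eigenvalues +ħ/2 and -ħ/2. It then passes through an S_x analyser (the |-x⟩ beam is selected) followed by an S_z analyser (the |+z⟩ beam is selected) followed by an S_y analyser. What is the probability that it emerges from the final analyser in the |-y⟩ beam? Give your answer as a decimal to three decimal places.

First analyser (S_x): P(|-x⟩) = |⟨-x|ψ⟩|² = 64/68.
After stage 1 the state is |-x⟩; P(|+z⟩) = |⟨+z|-x⟩|² = 1/2.
After stage 2 the state is |+z⟩; P(|-y⟩) = |⟨-y|+z⟩|² = 1/2.
Joint probability = 64/68 × 1/2 × 1/2 = 0.235.

0.235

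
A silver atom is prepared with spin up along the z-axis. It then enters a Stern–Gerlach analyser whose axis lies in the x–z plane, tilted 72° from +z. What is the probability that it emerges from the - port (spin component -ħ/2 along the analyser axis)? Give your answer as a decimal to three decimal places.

0.345

For spin-½, the probability of finding spin-up along an axis at angle θ to the initial spin direction is cos²(θ/2); spin-down is sin²(θ/2).
θ = 72°, so P = sin²(36°) ≈ 0.345.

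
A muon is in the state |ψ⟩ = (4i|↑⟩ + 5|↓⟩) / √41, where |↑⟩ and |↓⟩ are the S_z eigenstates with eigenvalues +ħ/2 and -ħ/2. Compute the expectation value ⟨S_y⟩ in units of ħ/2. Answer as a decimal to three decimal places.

⟨σ_y⟩ = 2 Im(a* b)/(|a|²+|b|²) with a = 4i, b = 5.
a* b = -20i, so ⟨σ_y⟩ = -40/41.
⟨S_y⟩ = (ħ/2)·⟨σ_y⟩.

-0.976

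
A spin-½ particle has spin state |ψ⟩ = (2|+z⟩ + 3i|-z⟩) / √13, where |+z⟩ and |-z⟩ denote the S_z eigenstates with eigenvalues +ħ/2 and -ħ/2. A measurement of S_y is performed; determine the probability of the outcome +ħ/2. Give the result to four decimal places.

|+y⟩ = (|+z⟩ + i|-z⟩)/√2, so ⟨+y|ψ⟩ = (5) / (√2·√13).
P = |5|² / 26 = 25/26.

0.9615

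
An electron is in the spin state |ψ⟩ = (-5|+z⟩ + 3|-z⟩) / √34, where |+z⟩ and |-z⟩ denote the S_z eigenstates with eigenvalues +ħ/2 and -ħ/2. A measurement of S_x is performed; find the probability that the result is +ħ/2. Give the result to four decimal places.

|+x⟩ = (|+z⟩ + |-z⟩)/√2, so ⟨+x|ψ⟩ = (-2) / (√2·√34).
P = |-2|² / 68 = 4/68.

0.0588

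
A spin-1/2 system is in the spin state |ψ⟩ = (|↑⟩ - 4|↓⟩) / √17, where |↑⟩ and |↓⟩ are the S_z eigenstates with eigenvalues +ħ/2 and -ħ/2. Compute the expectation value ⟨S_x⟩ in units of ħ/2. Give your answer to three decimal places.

-0.471

⟨σ_x⟩ = 2 Re(a* b)/(|a|²+|b|²) with a = 1, b = -4.
a* b = -4, so ⟨σ_x⟩ = -8/17.
⟨S_x⟩ = (ħ/2)·⟨σ_x⟩.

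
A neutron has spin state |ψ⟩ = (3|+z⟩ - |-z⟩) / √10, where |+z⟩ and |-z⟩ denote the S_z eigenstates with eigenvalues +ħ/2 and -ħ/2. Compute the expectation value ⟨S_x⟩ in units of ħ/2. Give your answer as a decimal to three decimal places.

-0.600

⟨σ_x⟩ = 2 Re(a* b)/(|a|²+|b|²) with a = 3, b = -1.
a* b = -3, so ⟨σ_x⟩ = -6/10.
⟨S_x⟩ = (ħ/2)·⟨σ_x⟩.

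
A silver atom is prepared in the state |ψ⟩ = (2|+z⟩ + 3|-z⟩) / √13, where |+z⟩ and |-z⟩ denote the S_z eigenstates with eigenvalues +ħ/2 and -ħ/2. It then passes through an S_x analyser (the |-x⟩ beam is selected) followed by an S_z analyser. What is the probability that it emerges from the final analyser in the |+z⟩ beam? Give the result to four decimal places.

0.0192

First analyser (S_x): P(|-x⟩) = |⟨-x|ψ⟩|² = 1/26.
After stage 1 the state is |-x⟩; P(|+z⟩) = |⟨+z|-x⟩|² = 1/2.
Joint probability = 1/26 × 1/2 = 0.0192.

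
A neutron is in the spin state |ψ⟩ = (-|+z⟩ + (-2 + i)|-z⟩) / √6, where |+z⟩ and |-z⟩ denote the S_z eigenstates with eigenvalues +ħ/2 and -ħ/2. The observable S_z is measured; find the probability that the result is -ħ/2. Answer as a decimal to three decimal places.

0.833

The -ħ/2 outcome corresponds to |-z⟩. Its amplitude in |ψ⟩ is (-2 + i)/√6.
P = |-2 + i|² / 6 = 5/6.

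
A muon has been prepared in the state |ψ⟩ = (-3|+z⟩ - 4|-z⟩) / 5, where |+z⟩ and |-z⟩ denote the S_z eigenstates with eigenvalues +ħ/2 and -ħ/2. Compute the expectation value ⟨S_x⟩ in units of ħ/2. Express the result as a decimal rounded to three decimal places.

⟨σ_x⟩ = 2 Re(a* b)/(|a|²+|b|²) with a = -3, b = -4.
a* b = 12, so ⟨σ_x⟩ = 24/25.
⟨S_x⟩ = (ħ/2)·⟨σ_x⟩.

0.960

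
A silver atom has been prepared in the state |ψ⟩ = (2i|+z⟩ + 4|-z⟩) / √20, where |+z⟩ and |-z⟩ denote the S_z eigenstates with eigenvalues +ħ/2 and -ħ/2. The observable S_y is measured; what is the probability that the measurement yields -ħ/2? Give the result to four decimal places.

|-y⟩ = (|+z⟩ - i|-z⟩)/√2, so ⟨-y|ψ⟩ = (6i) / (√2·√20).
P = |6i|² / 40 = 36/40.

0.9000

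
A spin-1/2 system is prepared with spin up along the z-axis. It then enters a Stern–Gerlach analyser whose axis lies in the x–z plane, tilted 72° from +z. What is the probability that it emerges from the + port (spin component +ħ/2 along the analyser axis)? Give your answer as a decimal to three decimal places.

0.655

For spin-½, the probability of finding spin-up along an axis at angle θ to the initial spin direction is cos²(θ/2); spin-down is sin²(θ/2).
θ = 72°, so P = cos²(36°) ≈ 0.655.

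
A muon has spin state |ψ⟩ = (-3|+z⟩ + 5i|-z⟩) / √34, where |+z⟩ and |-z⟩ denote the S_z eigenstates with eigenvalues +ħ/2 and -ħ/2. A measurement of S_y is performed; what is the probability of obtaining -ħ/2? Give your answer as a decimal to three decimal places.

|-y⟩ = (|+z⟩ - i|-z⟩)/√2, so ⟨-y|ψ⟩ = (-8) / (√2·√34).
P = |-8|² / 68 = 64/68.

0.941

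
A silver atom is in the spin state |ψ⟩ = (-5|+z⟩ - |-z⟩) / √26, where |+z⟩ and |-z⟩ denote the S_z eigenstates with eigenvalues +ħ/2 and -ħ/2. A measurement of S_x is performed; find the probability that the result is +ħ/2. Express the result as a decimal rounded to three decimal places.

|+x⟩ = (|+z⟩ + |-z⟩)/√2, so ⟨+x|ψ⟩ = (-6) / (√2·√26).
P = |-6|² / 52 = 36/52.

0.692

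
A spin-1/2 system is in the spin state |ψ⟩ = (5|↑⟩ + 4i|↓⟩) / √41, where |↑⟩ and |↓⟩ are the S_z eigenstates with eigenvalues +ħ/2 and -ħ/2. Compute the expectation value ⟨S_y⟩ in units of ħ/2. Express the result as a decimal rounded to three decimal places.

⟨σ_y⟩ = 2 Im(a* b)/(|a|²+|b|²) with a = 5, b = 4i.
a* b = 20i, so ⟨σ_y⟩ = 40/41.
⟨S_y⟩ = (ħ/2)·⟨σ_y⟩.

0.976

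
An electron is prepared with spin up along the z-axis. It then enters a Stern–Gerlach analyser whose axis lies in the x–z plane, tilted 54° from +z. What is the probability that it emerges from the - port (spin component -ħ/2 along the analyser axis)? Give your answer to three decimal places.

For spin-½, the probability of finding spin-up along an axis at angle θ to the initial spin direction is cos²(θ/2); spin-down is sin²(θ/2).
θ = 54°, so P = sin²(27°) ≈ 0.206.

0.206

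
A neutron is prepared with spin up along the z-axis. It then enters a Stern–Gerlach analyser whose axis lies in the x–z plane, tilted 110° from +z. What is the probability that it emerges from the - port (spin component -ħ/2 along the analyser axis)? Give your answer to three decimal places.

0.671

For spin-½, the probability of finding spin-up along an axis at angle θ to the initial spin direction is cos²(θ/2); spin-down is sin²(θ/2).
θ = 110°, so P = sin²(55°) ≈ 0.671.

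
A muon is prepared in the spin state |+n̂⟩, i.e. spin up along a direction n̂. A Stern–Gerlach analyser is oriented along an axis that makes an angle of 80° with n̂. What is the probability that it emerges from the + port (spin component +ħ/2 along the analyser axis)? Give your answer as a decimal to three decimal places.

For spin-½, the probability of finding spin-up along an axis at angle θ to the initial spin direction is cos²(θ/2); spin-down is sin²(θ/2).
θ = 80°, so P = cos²(40°) ≈ 0.587.

0.587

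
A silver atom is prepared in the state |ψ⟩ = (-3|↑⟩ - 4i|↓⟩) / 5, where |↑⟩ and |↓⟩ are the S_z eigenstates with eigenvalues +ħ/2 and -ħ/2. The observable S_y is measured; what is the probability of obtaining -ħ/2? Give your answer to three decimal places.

0.020

|-y⟩ = (|↑⟩ - i|↓⟩)/√2, so ⟨-y|ψ⟩ = (1) / (√2·5).
P = |1|² / 50 = 1/50.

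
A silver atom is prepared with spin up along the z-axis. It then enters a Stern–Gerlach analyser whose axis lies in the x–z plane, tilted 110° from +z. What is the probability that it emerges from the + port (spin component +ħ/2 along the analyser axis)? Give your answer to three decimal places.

0.329

For spin-½, the probability of finding spin-up along an axis at angle θ to the initial spin direction is cos²(θ/2); spin-down is sin²(θ/2).
θ = 110°, so P = cos²(55°) ≈ 0.329.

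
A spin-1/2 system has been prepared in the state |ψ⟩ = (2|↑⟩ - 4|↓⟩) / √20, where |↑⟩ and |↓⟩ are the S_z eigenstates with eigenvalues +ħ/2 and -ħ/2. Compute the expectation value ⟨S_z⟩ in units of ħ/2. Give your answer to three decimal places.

⟨σ_z⟩ = |a|² - |b|² divided by |a|²+|b|², with a, b the |↑⟩, |↓⟩ amplitudes.
= (4 - 16)/20 = -12/20.
⟨S_z⟩ = (ħ/2)·⟨σ_z⟩.

-0.600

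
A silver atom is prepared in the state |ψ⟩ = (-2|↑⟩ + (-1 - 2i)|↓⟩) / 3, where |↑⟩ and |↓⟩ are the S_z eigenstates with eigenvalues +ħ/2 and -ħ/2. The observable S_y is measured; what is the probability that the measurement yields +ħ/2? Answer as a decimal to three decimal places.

|+y⟩ = (|↑⟩ + i|↓⟩)/√2, so ⟨+y|ψ⟩ = (-4 + i) / (√2·3).
P = |-4 + i|² / 18 = 17/18.

0.944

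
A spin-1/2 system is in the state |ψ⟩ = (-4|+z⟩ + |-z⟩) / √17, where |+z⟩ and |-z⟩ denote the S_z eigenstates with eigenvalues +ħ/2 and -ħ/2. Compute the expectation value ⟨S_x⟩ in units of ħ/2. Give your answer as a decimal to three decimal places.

⟨σ_x⟩ = 2 Re(a* b)/(|a|²+|b|²) with a = -4, b = 1.
a* b = -4, so ⟨σ_x⟩ = -8/17.
⟨S_x⟩ = (ħ/2)·⟨σ_x⟩.

-0.471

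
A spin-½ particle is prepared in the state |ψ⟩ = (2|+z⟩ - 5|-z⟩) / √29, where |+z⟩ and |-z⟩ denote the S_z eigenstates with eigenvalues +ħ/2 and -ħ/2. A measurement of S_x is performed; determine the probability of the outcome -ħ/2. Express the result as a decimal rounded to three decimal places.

|-x⟩ = (|+z⟩ - |-z⟩)/√2, so ⟨-x|ψ⟩ = (7) / (√2·√29).
P = |7|² / 58 = 49/58.

0.845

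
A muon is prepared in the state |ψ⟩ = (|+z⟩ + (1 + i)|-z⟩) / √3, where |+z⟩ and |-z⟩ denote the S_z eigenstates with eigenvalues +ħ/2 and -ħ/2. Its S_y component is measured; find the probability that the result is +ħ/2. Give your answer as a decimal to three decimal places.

0.833

|+y⟩ = (|+z⟩ + i|-z⟩)/√2, so ⟨+y|ψ⟩ = (2 - i) / (√2·√3).
P = |2 - i|² / 6 = 5/6.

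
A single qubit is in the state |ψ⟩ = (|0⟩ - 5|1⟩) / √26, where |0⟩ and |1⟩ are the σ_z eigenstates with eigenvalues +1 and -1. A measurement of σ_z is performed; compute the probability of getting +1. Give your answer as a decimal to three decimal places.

0.038

The +1 outcome corresponds to |0⟩. Its amplitude in |ψ⟩ is 1/√26.
P = |1|² / 26 = 1/26.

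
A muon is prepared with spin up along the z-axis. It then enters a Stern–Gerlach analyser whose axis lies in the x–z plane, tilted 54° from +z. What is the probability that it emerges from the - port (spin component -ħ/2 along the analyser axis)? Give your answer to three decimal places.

For spin-½, the probability of finding spin-up along an axis at angle θ to the initial spin direction is cos²(θ/2); spin-down is sin²(θ/2).
θ = 54°, so P = sin²(27°) ≈ 0.206.

0.206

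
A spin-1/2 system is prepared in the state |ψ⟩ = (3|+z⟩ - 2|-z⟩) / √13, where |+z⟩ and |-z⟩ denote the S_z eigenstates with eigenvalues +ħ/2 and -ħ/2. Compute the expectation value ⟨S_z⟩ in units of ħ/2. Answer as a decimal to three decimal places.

0.385

⟨σ_z⟩ = |a|² - |b|² divided by |a|²+|b|², with a, b the |+z⟩, |-z⟩ amplitudes.
= (9 - 4)/13 = 5/13.
⟨S_z⟩ = (ħ/2)·⟨σ_z⟩.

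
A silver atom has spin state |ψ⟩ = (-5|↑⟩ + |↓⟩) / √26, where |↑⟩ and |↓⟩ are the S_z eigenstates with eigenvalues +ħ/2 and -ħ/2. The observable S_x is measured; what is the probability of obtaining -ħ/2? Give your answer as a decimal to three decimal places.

0.692

|-x⟩ = (|↑⟩ - |↓⟩)/√2, so ⟨-x|ψ⟩ = (-6) / (√2·√26).
P = |-6|² / 52 = 36/52.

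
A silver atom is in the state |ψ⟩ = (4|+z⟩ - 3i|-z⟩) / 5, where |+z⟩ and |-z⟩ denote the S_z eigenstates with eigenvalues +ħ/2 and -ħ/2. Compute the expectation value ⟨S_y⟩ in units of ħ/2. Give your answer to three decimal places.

⟨σ_y⟩ = 2 Im(a* b)/(|a|²+|b|²) with a = 4, b = -3i.
a* b = -12i, so ⟨σ_y⟩ = -24/25.
⟨S_y⟩ = (ħ/2)·⟨σ_y⟩.

-0.960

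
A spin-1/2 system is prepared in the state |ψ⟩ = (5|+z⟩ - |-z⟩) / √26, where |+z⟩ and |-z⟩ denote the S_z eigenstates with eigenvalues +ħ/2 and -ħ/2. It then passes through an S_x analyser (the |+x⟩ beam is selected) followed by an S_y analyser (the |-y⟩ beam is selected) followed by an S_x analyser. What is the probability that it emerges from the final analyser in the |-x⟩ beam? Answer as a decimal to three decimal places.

0.077

First analyser (S_x): P(|+x⟩) = |⟨+x|ψ⟩|² = 16/52.
After stage 1 the state is |+x⟩; P(|-y⟩) = |⟨-y|+x⟩|² = 1/2.
After stage 2 the state is |-y⟩; P(|-x⟩) = |⟨-x|-y⟩|² = 1/2.
Joint probability = 16/52 × 1/2 × 1/2 = 0.077.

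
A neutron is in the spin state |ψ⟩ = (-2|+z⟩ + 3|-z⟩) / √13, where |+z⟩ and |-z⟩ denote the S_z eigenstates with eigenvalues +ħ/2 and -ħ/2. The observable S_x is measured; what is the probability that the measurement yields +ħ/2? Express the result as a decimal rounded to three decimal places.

0.038

|+x⟩ = (|+z⟩ + |-z⟩)/√2, so ⟨+x|ψ⟩ = (1) / (√2·√13).
P = |1|² / 26 = 1/26.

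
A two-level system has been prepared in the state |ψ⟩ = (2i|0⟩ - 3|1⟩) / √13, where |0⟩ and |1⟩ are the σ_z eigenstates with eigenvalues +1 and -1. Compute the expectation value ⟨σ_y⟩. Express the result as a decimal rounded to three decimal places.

0.923

⟨σ_y⟩ = 2 Im(a* b)/(|a|²+|b|²) with a = 2i, b = -3.
a* b = 6i, so ⟨σ_y⟩ = 12/13.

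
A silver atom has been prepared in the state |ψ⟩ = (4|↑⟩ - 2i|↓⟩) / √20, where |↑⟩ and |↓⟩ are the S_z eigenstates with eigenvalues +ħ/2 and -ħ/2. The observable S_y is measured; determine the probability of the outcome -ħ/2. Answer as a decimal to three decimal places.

|-y⟩ = (|↑⟩ - i|↓⟩)/√2, so ⟨-y|ψ⟩ = (6) / (√2·√20).
P = |6|² / 40 = 36/40.

0.900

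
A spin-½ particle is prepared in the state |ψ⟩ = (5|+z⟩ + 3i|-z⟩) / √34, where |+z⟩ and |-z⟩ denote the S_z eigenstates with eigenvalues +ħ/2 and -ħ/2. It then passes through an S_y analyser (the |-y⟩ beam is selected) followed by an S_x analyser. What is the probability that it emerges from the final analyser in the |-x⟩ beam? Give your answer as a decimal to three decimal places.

First analyser (S_y): P(|-y⟩) = |⟨-y|ψ⟩|² = 4/68.
After stage 1 the state is |-y⟩; P(|-x⟩) = |⟨-x|-y⟩|² = 1/2.
Joint probability = 4/68 × 1/2 = 0.029.

0.029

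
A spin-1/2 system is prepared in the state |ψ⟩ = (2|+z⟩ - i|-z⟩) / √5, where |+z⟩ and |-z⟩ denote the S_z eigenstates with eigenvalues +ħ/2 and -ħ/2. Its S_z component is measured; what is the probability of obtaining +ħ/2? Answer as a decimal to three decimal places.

0.800

The +ħ/2 outcome corresponds to |+z⟩. Its amplitude in |ψ⟩ is 2/√5.
P = |2|² / 5 = 4/5.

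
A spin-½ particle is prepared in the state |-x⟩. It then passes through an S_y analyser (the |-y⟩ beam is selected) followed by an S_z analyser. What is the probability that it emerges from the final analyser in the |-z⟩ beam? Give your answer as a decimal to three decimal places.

First analyser (S_y): from |-x⟩, P(|-y⟩) = 1/2.
After stage 1 the state is |-y⟩; P(|-z⟩) = |⟨-z|-y⟩|² = 1/2.
Joint probability = 1/2 × 1/2 = 0.250.

0.250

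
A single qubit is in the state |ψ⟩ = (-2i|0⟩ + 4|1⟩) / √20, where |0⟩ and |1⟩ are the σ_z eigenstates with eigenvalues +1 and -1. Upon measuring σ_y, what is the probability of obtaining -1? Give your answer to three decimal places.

0.100

|-y⟩ = (|0⟩ - i|1⟩)/√2, so ⟨-y|ψ⟩ = (2i) / (√2·√20).
P = |2i|² / 40 = 4/40.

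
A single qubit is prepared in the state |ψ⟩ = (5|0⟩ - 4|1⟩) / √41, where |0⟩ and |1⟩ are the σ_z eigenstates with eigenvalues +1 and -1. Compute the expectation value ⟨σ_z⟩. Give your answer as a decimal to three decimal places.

0.220

⟨σ_z⟩ = |a|² - |b|² divided by |a|²+|b|², with a, b the |0⟩, |1⟩ amplitudes.
= (25 - 16)/41 = 9/41.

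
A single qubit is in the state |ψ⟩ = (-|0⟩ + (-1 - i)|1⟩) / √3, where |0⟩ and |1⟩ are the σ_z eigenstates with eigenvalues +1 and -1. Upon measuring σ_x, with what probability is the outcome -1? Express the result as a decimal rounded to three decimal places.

0.167

|-x⟩ = (|0⟩ - |1⟩)/√2, so ⟨-x|ψ⟩ = (i) / (√2·√3).
P = |i|² / 6 = 1/6.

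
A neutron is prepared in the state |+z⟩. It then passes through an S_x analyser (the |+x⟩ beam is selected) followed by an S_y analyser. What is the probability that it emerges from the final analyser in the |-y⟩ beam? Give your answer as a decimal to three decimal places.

First analyser (S_x): from |+z⟩, P(|+x⟩) = 1/2.
After stage 1 the state is |+x⟩; P(|-y⟩) = |⟨-y|+x⟩|² = 1/2.
Joint probability = 1/2 × 1/2 = 0.250.

0.250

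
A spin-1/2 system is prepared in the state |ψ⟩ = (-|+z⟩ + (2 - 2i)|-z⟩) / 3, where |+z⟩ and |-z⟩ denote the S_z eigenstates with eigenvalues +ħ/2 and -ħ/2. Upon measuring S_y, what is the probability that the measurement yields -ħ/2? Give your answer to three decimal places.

0.278

|-y⟩ = (|+z⟩ - i|-z⟩)/√2, so ⟨-y|ψ⟩ = (1 + 2i) / (√2·3).
P = |1 + 2i|² / 18 = 5/18.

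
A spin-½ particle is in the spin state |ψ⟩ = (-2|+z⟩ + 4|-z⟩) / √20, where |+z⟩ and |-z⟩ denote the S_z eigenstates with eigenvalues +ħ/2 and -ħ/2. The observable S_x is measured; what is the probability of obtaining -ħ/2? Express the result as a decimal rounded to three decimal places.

0.900

|-x⟩ = (|+z⟩ - |-z⟩)/√2, so ⟨-x|ψ⟩ = (-6) / (√2·√20).
P = |-6|² / 40 = 36/40.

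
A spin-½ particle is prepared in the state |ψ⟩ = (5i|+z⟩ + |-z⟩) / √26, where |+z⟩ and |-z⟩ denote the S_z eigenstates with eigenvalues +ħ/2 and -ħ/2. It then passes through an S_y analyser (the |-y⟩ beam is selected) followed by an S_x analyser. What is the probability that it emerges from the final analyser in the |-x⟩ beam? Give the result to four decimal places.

First analyser (S_y): P(|-y⟩) = |⟨-y|ψ⟩|² = 36/52.
After stage 1 the state is |-y⟩; P(|-x⟩) = |⟨-x|-y⟩|² = 1/2.
Joint probability = 36/52 × 1/2 = 0.3462.

0.3462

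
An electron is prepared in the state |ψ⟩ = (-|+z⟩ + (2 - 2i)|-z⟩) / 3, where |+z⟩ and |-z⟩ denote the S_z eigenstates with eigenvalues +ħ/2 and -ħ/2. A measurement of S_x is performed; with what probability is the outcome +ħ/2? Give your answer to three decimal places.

0.278

|+x⟩ = (|+z⟩ + |-z⟩)/√2, so ⟨+x|ψ⟩ = (1 - 2i) / (√2·3).
P = |1 - 2i|² / 18 = 5/18.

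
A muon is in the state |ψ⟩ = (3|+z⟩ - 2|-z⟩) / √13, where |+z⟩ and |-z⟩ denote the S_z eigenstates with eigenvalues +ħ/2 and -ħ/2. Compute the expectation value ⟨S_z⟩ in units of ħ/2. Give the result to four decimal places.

⟨σ_z⟩ = |a|² - |b|² divided by |a|²+|b|², with a, b the |+z⟩, |-z⟩ amplitudes.
= (9 - 4)/13 = 5/13.
⟨S_z⟩ = (ħ/2)·⟨σ_z⟩.

0.3846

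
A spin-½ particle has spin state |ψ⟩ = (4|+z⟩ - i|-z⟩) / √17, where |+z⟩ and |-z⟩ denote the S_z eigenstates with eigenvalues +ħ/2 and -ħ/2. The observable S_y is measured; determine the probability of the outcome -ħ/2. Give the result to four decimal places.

0.7353

|-y⟩ = (|+z⟩ - i|-z⟩)/√2, so ⟨-y|ψ⟩ = (5) / (√2·√17).
P = |5|² / 34 = 25/34.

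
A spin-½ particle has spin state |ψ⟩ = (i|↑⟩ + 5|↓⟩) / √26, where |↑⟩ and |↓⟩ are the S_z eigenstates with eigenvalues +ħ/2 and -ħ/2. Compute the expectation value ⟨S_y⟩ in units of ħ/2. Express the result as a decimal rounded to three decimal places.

-0.385

⟨σ_y⟩ = 2 Im(a* b)/(|a|²+|b|²) with a = i, b = 5.
a* b = -5i, so ⟨σ_y⟩ = -10/26.
⟨S_y⟩ = (ħ/2)·⟨σ_y⟩.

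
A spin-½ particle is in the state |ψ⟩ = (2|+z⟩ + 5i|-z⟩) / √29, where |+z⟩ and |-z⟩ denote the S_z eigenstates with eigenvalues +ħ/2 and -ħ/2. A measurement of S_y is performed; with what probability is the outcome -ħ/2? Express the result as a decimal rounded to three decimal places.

|-y⟩ = (|+z⟩ - i|-z⟩)/√2, so ⟨-y|ψ⟩ = (-3) / (√2·√29).
P = |-3|² / 58 = 9/58.

0.155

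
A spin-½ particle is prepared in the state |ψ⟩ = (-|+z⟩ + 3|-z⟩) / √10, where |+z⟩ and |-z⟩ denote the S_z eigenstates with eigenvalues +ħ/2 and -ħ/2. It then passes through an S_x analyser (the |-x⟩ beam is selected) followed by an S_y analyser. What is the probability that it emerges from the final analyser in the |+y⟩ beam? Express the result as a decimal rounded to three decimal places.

First analyser (S_x): P(|-x⟩) = |⟨-x|ψ⟩|² = 16/20.
After stage 1 the state is |-x⟩; P(|+y⟩) = |⟨+y|-x⟩|² = 1/2.
Joint probability = 16/20 × 1/2 = 0.400.

0.400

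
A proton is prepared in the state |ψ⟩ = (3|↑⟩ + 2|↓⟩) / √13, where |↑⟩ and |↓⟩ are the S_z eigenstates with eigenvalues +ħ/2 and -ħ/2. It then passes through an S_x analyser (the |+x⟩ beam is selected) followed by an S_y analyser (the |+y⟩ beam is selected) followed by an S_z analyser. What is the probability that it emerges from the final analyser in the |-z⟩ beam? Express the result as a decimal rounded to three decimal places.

0.240

First analyser (S_x): P(|+x⟩) = |⟨+x|ψ⟩|² = 25/26.
After stage 1 the state is |+x⟩; P(|+y⟩) = |⟨+y|+x⟩|² = 1/2.
After stage 2 the state is |+y⟩; P(|-z⟩) = |⟨-z|+y⟩|² = 1/2.
Joint probability = 25/26 × 1/2 × 1/2 = 0.240.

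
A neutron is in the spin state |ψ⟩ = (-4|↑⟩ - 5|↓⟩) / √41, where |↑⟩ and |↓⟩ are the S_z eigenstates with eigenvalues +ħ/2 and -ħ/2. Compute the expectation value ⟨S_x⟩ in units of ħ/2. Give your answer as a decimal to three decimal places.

⟨σ_x⟩ = 2 Re(a* b)/(|a|²+|b|²) with a = -4, b = -5.
a* b = 20, so ⟨σ_x⟩ = 40/41.
⟨S_x⟩ = (ħ/2)·⟨σ_x⟩.

0.976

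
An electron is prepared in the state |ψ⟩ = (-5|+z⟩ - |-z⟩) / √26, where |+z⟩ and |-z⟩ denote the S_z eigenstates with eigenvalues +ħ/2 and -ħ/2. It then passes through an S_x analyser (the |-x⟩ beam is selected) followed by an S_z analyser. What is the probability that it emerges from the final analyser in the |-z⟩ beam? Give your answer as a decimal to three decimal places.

First analyser (S_x): P(|-x⟩) = |⟨-x|ψ⟩|² = 16/52.
After stage 1 the state is |-x⟩; P(|-z⟩) = |⟨-z|-x⟩|² = 1/2.
Joint probability = 16/52 × 1/2 = 0.154.

0.154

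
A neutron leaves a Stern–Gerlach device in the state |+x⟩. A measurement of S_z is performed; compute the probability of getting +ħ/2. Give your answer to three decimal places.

In the S_z basis, |+x⟩ = (|↑⟩ + |↓⟩)/√2 and |+z⟩ = |↑⟩.
|⟨+z|+x⟩|² = 1/2.

0.500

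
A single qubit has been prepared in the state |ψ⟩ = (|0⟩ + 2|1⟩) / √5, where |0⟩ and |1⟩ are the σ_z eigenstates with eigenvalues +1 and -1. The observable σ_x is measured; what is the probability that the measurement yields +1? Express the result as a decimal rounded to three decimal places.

|+x⟩ = (|0⟩ + |1⟩)/√2, so ⟨+x|ψ⟩ = (3) / (√2·√5).
P = |3|² / 10 = 9/10.

0.900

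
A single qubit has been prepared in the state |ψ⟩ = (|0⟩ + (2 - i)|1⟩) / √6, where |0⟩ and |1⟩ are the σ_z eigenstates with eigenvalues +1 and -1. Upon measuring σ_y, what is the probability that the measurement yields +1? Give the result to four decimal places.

|+y⟩ = (|0⟩ + i|1⟩)/√2, so ⟨+y|ψ⟩ = (-2i) / (√2·√6).
P = |-2i|² / 12 = 4/12.

0.3333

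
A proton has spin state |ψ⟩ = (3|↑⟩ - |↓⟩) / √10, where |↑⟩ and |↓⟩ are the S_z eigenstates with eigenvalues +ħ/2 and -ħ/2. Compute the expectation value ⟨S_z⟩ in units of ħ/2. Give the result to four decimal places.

⟨σ_z⟩ = |a|² - |b|² divided by |a|²+|b|², with a, b the |↑⟩, |↓⟩ amplitudes.
= (9 - 1)/10 = 8/10.
⟨S_z⟩ = (ħ/2)·⟨σ_z⟩.

0.8000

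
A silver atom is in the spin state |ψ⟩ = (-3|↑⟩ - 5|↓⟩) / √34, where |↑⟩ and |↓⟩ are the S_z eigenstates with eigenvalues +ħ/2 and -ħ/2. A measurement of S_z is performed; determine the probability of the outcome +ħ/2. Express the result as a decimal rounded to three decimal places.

The +ħ/2 outcome corresponds to |↑⟩. Its amplitude in |ψ⟩ is -3/√34.
P = |-3|² / 34 = 9/34.

0.265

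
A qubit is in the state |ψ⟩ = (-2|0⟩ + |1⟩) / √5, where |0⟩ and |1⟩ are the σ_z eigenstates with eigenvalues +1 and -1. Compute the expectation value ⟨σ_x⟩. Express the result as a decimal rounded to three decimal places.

-0.800

⟨σ_x⟩ = 2 Re(a* b)/(|a|²+|b|²) with a = -2, b = 1.
a* b = -2, so ⟨σ_x⟩ = -4/5.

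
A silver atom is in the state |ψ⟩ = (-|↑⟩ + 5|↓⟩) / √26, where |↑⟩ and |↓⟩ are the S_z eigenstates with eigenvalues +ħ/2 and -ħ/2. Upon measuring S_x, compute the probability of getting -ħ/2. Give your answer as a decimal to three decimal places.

|-x⟩ = (|↑⟩ - |↓⟩)/√2, so ⟨-x|ψ⟩ = (-6) / (√2·√26).
P = |-6|² / 52 = 36/52.

0.692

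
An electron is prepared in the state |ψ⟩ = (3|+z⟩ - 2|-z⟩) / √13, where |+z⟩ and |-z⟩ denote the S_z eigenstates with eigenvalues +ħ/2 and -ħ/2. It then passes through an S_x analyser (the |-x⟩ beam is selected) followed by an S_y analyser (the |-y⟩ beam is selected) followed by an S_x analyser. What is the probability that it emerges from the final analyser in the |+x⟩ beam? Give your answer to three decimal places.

First analyser (S_x): P(|-x⟩) = |⟨-x|ψ⟩|² = 25/26.
After stage 1 the state is |-x⟩; P(|-y⟩) = |⟨-y|-x⟩|² = 1/2.
After stage 2 the state is |-y⟩; P(|+x⟩) = |⟨+x|-y⟩|² = 1/2.
Joint probability = 25/26 × 1/2 × 1/2 = 0.240.

0.240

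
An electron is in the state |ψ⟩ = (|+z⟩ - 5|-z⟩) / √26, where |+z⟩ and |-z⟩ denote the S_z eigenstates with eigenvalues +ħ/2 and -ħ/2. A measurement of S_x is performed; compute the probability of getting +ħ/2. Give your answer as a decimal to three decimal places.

0.308

|+x⟩ = (|+z⟩ + |-z⟩)/√2, so ⟨+x|ψ⟩ = (-4) / (√2·√26).
P = |-4|² / 52 = 16/52.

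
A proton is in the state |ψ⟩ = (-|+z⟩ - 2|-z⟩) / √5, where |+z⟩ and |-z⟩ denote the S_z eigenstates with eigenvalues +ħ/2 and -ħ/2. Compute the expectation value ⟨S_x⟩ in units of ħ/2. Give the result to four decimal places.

0.8000

⟨σ_x⟩ = 2 Re(a* b)/(|a|²+|b|²) with a = -1, b = -2.
a* b = 2, so ⟨σ_x⟩ = 4/5.
⟨S_x⟩ = (ħ/2)·⟨σ_x⟩.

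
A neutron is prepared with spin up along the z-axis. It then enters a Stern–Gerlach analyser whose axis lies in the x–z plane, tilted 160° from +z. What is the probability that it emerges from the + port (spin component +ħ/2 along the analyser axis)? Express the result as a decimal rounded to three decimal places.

For spin-½, the probability of finding spin-up along an axis at angle θ to the initial spin direction is cos²(θ/2); spin-down is sin²(θ/2).
θ = 160°, so P = cos²(80°) ≈ 0.030.

0.030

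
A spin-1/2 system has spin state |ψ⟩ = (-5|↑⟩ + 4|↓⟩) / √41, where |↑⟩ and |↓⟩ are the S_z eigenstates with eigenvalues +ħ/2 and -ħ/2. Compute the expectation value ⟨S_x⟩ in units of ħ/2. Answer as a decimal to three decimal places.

⟨σ_x⟩ = 2 Re(a* b)/(|a|²+|b|²) with a = -5, b = 4.
a* b = -20, so ⟨σ_x⟩ = -40/41.
⟨S_x⟩ = (ħ/2)·⟨σ_x⟩.

-0.976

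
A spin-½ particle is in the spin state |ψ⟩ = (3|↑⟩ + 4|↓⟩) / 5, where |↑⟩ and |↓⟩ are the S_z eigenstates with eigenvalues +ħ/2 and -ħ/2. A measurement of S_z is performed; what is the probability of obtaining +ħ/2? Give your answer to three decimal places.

0.360

The +ħ/2 outcome corresponds to |↑⟩. Its amplitude in |ψ⟩ is 3/5.
P = |3|² / 25 = 9/25.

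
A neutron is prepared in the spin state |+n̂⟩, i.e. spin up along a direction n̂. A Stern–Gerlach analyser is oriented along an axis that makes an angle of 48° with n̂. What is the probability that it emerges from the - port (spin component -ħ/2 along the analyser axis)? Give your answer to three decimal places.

For spin-½, the probability of finding spin-up along an axis at angle θ to the initial spin direction is cos²(θ/2); spin-down is sin²(θ/2).
θ = 48°, so P = sin²(24°) ≈ 0.165.

0.165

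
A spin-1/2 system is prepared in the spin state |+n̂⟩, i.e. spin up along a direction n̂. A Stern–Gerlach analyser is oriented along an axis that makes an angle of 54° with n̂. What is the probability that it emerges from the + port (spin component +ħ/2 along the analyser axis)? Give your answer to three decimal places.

For spin-½, the probability of finding spin-up along an axis at angle θ to the initial spin direction is cos²(θ/2); spin-down is sin²(θ/2).
θ = 54°, so P = cos²(27°) ≈ 0.794.

0.794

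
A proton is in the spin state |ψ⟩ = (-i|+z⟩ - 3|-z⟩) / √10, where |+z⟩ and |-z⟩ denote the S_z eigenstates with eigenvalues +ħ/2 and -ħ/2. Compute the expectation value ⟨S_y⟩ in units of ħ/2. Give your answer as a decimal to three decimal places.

-0.600

⟨σ_y⟩ = 2 Im(a* b)/(|a|²+|b|²) with a = -i, b = -3.
a* b = -3i, so ⟨σ_y⟩ = -6/10.
⟨S_y⟩ = (ħ/2)·⟨σ_y⟩.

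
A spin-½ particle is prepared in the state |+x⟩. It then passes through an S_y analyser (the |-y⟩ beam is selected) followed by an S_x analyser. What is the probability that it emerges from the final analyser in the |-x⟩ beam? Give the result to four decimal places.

0.2500

First analyser (S_y): from |+x⟩, P(|-y⟩) = 1/2.
After stage 1 the state is |-y⟩; P(|-x⟩) = |⟨-x|-y⟩|² = 1/2.
Joint probability = 1/2 × 1/2 = 0.2500.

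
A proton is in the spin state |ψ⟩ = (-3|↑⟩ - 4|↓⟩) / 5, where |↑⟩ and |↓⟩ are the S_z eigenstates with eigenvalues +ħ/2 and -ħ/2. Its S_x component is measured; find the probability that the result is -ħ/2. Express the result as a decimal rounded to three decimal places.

|-x⟩ = (|↑⟩ - |↓⟩)/√2, so ⟨-x|ψ⟩ = (1) / (√2·5).
P = |1|² / 50 = 1/50.

0.020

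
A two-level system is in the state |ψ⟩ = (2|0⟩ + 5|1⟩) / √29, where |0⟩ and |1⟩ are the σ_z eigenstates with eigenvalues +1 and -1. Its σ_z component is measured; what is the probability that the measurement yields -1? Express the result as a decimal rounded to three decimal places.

0.862

The -1 outcome corresponds to |1⟩. Its amplitude in |ψ⟩ is 5/√29.
P = |5|² / 29 = 25/29.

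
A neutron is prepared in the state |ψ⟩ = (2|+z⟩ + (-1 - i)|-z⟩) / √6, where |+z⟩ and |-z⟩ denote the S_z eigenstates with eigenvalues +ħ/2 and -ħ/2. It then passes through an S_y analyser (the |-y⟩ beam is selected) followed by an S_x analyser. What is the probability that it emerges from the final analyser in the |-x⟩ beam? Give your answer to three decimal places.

0.417

First analyser (S_y): P(|-y⟩) = |⟨-y|ψ⟩|² = 10/12.
After stage 1 the state is |-y⟩; P(|-x⟩) = |⟨-x|-y⟩|² = 1/2.
Joint probability = 10/12 × 1/2 = 0.417.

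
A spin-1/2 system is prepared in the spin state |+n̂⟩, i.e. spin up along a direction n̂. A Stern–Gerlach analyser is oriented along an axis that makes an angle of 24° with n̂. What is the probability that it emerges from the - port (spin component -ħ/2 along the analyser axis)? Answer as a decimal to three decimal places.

0.043

For spin-½, the probability of finding spin-up along an axis at angle θ to the initial spin direction is cos²(θ/2); spin-down is sin²(θ/2).
θ = 24°, so P = sin²(12°) ≈ 0.043.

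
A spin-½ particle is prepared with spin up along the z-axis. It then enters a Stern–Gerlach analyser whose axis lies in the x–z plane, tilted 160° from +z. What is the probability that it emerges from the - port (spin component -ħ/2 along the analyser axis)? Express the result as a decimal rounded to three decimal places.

For spin-½, the probability of finding spin-up along an axis at angle θ to the initial spin direction is cos²(θ/2); spin-down is sin²(θ/2).
θ = 160°, so P = sin²(80°) ≈ 0.970.

0.970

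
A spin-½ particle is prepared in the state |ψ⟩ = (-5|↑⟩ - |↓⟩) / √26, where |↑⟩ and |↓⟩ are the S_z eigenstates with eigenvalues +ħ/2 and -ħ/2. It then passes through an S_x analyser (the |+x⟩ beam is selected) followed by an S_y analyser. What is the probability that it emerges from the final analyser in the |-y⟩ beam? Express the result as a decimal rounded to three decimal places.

First analyser (S_x): P(|+x⟩) = |⟨+x|ψ⟩|² = 36/52.
After stage 1 the state is |+x⟩; P(|-y⟩) = |⟨-y|+x⟩|² = 1/2.
Joint probability = 36/52 × 1/2 = 0.346.

0.346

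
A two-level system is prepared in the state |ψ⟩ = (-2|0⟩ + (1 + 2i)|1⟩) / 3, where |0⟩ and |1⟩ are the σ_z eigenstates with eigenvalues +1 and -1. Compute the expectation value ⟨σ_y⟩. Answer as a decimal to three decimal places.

-0.889

⟨σ_y⟩ = 2 Im(a* b)/(|a|²+|b|²) with a = -2, b = (1 + 2i).
a* b = (-2 - 4i), so ⟨σ_y⟩ = -8/9.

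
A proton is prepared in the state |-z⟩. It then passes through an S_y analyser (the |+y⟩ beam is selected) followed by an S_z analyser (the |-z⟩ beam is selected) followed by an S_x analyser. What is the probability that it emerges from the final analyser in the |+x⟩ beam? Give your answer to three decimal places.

0.125

First analyser (S_y): from |-z⟩, P(|+y⟩) = 1/2.
After stage 1 the state is |+y⟩; P(|-z⟩) = |⟨-z|+y⟩|² = 1/2.
After stage 2 the state is |-z⟩; P(|+x⟩) = |⟨+x|-z⟩|² = 1/2.
Joint probability = 1/2 × 1/2 × 1/2 = 0.125.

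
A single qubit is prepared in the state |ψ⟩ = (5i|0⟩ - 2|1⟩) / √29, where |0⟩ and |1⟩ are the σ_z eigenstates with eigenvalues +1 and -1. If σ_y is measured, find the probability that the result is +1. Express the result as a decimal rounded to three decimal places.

0.845

|+y⟩ = (|0⟩ + i|1⟩)/√2, so ⟨+y|ψ⟩ = (7i) / (√2·√29).
P = |7i|² / 58 = 49/58.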